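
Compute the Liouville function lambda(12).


The Liouville function is lambda(k) = (-1)^Omega(k), where Omega(k) counts the prime factors of k with multiplicity.
Factoring: 12 = 2 * 2 * 3, so Omega(12) = 3.
lambda(12) = (-1)^3 = -1.

-1


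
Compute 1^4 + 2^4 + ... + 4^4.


This power sum has a closed form given by Faulhaber's formula
sum_{k=1}^{m} k^p = (1 / (p + 1)) * sum_{j=0}^{p} C(p + 1, j) B_j m^(p + 1 - j),
but for small m direct computation is fastest:
1 + 16 + 81 + 256 = 354.

354


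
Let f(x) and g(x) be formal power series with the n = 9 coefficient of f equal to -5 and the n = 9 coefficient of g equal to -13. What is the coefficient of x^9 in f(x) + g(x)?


Addition of formal power series is termwise.
The coefficient of x^9 in f + g = -5 + -13
= -18

-18


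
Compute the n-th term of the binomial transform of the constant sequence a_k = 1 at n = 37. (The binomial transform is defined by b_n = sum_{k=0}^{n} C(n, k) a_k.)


With a_k = 1 for all k, b_n = sum_{k=0}^{n} C(n, k) = 2^n by the binomial theorem.
For n = 37: 2^37 = 137438953472.

137438953472


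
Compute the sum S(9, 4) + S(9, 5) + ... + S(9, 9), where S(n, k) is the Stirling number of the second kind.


By definition, S(n, k) counts partitions of an n-set into exactly k nonempty blocks.
Computing row n = 9 for k = 4..9:
S(9, k): 7770, 6951, 2646, 462, 36, 1
Sum = 17866.

17866


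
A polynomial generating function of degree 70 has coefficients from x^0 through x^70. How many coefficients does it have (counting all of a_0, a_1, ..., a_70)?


A polynomial of degree 70 takes the form a_0 + a_1 x + ... + a_70 x^70.
The number of coefficients is 70 + 1 = 71.

71


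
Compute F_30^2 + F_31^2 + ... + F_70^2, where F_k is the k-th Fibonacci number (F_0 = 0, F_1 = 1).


There is a standard identity sum_{k=0}^{N} F_k^2 = F_N * F_{N+1} (proved inductively from the telescoping relation F_k^2 = F_k F_{k+1} - F_{k-1} F_k). Then
sum_{k=30}^{70} F_k^2 = F_70 F_71 - F_29 F_30.
Computing: F_70 = 190392490709135, F_71 = 308061521170129, F_29 = 514229, F_30 = 832040.
Sum = 190392490709135 * 308061521170129 - 514229 * 832040 = 58652600307225780318330331255.

58652600307225780318330331255


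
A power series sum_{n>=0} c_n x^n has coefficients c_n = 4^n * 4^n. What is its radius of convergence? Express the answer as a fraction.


By the root test (Cauchy-Hadamard), the radius is R = 1 / limsup_n |c_n|^(1/n).
Here |c_n|^(1/n) = (4^n * 4^n)^(1/n) = 4 * 4 = 16 for all n.
So R = 1/16 = 1/16.

1/16


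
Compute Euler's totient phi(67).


phi(n) counts integers in [1, n] coprime to n. Using the multiplicative formula phi(n) = n * prod_{p | n} (1 - 1/p):
67 = 67, so
phi(67) = 67 * (1 - 1/67) = 66.

66


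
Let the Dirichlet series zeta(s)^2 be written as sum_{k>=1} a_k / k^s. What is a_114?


The Dirichlet convolution of the constant function 1 with itself gives (1 * 1)(k) = sum_{d | k} 1 = d(k), the number of positive divisors of k.
Since zeta(s) = sum_{k>=1} 1/k^s, we have zeta(s)^2 = sum_{k>=1} d(k)/k^s, so a_k = d(k).
For k = 114: the divisors are 1, 2, 3, 6, 19, 38, 57, 114.
Count = 8.

8


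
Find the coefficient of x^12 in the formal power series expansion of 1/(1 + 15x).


Write 1/(1 + c x) = 1/(1 - (-c) x) and apply the geometric-series identity
1/(1 - y) = sum_{k>=0} y^k to get 1/(1 + c x) = sum_{k>=0} (-c)^k x^k.
So the coefficient of x^k is (-c)^k = (-1)^k * c^k.
Here c = 15 and k = 12:
(-15)^12 = 1 * 129746337890625 = 129746337890625

129746337890625


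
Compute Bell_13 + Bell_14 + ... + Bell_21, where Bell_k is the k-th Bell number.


Recall Bell_k counts set partitions of a k-set (with Bell_0 = 1 by convention).
Bell_13 through Bell_21: 27644437, 190899322, 1382958545, 10480142147, 82864869804, 682076806159, 5832742205057, 51724158235372, 474869816156751
Sum = 27644437 + 190899322 + 1382958545 + 10480142147 + 82864869804 + 682076806159 + 5832742205057 + 51724158235372 + 474869816156751 = 533203739917594.

533203739917594


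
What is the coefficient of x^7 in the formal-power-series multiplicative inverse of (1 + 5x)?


The inverse is 1/(1 + 5x). Apply the geometric identity 1/(1 - y) = sum_{k>=0} y^k with y = -5x:
1/(1 + 5x) = sum_{k>=0} (-5)^k x^k.
So the coefficient of x^7 is (-5)^7 = -78125.

-78125


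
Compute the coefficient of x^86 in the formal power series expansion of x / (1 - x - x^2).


Let f(x) = sum_{k>=0} a_k x^k. Multiplying f(x) * (1 - x - x^2) = x and matching coefficients gives a_0 = 0, a_1 = 1, and a_k = a_{k-1} + a_{k-2} for k >= 2. These are the Fibonacci numbers F_k.
Iterating from F_0 = 0, F_1 = 1:
F_0=0, F_1=1, F_2=1, F_3=2, F_4=3, F_5=5, F_6=8, F_7=13, F_8=21, F_9=34, ...
F_86 = 420196140727489673.

420196140727489673


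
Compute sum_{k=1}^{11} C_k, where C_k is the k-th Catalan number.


C_1 through C_11: 1, 2, 5, 14, 42, 132, 429, 1430, 4862, 16796, 58786
Sum = 1 + 2 + 5 + 14 + 42 + 132 + 429 + 1430 + 4862 + 16796 + 58786
= 82499

82499


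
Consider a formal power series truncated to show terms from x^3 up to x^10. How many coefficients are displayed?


From x^3 to x^10 inclusive, the count is 10 - 3 + 1 = 8.

8


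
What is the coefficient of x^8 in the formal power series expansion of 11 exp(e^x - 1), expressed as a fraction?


exp(e^x - 1) is the exponential generating function for the Bell numbers Bell_k: exp(e^x - 1) = sum_{k>=0} Bell_k x^k / k!.
So the coefficient of x^8 in 11 exp(e^x - 1) is 11 Bell_8 / 8!.
Computing: Bell_8 = 4140 and 8! = 40320, giving
11 * 4140/40320 = 253/224.

253/224


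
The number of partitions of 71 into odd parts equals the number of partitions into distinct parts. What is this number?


Computing partitions of 71 into odd parts (1, 3, 5, ...):
Using the generating function prod_{k>=0} 1/(1-x^(2k+1)),
the count is 32992

32992


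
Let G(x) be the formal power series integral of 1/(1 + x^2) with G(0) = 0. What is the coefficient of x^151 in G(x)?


1/(1 + x^2) = sum_{j>=0} (-1)^j x^(2j). Integrating termwise with G(0) = 0:
G(x) = sum_{j>=0} (-1)^j x^(2j+1) / (2j+1) = arctan(x).
Only odd powers are nonzero. For x^151 write 151 = 2*75 + 1, giving
(-1)^75 / 151 = -1/151 = -1/151.

-1/151


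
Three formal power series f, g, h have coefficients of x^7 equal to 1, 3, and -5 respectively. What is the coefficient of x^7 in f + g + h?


Series addition is componentwise:
1 + 3 + -5
= -1

-1


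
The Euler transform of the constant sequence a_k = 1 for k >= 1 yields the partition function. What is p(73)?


The Euler transform converts the sequence a_k = 1 into the number of integer partitions.
Using the recurrence or dynamic programming:
p(73) = 6185689

6185689


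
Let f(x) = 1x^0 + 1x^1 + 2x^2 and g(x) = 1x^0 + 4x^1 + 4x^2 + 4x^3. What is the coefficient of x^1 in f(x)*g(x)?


Cauchy product at x^1:
1*4 + 1*1
= 5

5


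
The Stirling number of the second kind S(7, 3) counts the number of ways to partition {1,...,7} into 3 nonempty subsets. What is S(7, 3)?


Using the explicit formula S(n,k) = (1/k!) sum_{j=0}^{k} (-1)^(k-j) C(k,j) j^n:
S(7, 3) = 301
Equivalently, S(n,k) is n! times the coefficient of x^n in the EGF (e^x - 1)^k / k!.

301


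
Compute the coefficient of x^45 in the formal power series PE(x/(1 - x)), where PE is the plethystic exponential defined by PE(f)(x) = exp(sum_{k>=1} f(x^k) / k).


For f(x) = x/(1 - x) we have
sum_{k>=1} f(x^k) / k = sum_{k>=1} (1/k) * x^k / (1 - x^k) = sum_{k, m >= 1} x^(k m) / k,
which after exponentiating simplifies to
PE(x/(1 - x)) = prod_{k>=1} 1 / (1 - x^k).
This is the generating function for the partition function p(n), so the coefficient of x^45 is p(45).
Computing p(45) by dynamic programming over parts 1, 2, ..., 45: p(45) = 89134.

89134


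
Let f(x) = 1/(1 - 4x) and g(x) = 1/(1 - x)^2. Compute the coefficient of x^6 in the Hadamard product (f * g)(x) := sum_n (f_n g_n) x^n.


f has coefficients f_k = 4^k. For g = 1/(1 - x)^2 the coefficient is g_k = C(k + 1, 1) = k + 1. The Hadamard coefficient is (f * g)_k = 4^k * (k + 1).
For k = 6: 4^6 * 7 = 4096 * 7 = 28672.

28672


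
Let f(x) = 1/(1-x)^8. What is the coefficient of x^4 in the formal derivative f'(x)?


Differentiate: d/dx [ 1/(1-x)^r ] = r / (1-x)^(r+1).
Here r = 8, so f'(x) = 8 / (1-x)^9.
The expansion of 1/(1-x)^(r+1) has coefficient of x^n equal to C(n+r, r).
So the coefficient of x^4 in f'(x) is
8 * C(12, 8) = 8 * 495 = 3960

3960


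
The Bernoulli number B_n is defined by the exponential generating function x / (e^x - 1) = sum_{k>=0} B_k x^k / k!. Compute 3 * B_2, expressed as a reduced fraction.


Bernoulli numbers can also be computed recursively via B_0 = 1 and sum_{j=0}^{m} C(m+1, j) B_j = 0 for m >= 1. Odd-index Bernoulli numbers vanish for k >= 3.
Computing B_2 = 1/6, so 3 * B_2 = 3 * 1/6 = 1/2.

1/2


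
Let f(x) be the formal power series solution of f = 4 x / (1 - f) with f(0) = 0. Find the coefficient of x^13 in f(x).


Apply Lagrange inversion: f = 4 x * phi(f) with phi(t) = 1/(1 - t), so
[x^n] f = 4^n * (1/n) [t^(n-1)] phi(t)^n = 4^n * (1/n) [t^(n-1)] (1 - t)^(-n) = 4^n * (1/n) C(2n - 2, n - 1) = 4^n * C_{n-1}.
For n = 13: C_12 = C(24, 12) / 13 = 2704156/13 = 208012.
With the 4^13 = 67108864 factor, the coefficient is 67108864 * 208012 = 13959449018368.

13959449018368


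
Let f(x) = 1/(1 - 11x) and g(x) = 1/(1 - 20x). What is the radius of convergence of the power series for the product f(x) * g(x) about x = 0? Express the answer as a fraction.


The radius of 1/(1 - 11x) is 1/11 (nearest singularity at x = 1/11), and the radius of 1/(1 - 20x) is 1/20.
The product f(x)*g(x) = 1/((1 - 11x)(1 - 20x)) has singularities at both 1/11 and 1/20, so its radius of convergence is the distance to the nearest one:
min(1/11, 1/20) = 1/20.

1/20


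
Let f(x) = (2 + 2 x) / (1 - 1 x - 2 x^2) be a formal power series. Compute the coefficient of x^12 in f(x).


Write f(x) = sum_{k>=0} a_k x^k. Multiplying both sides by 1 - 1 x - 2 x^2 gives
(1 - 1 x - 2 x^2) sum_{k>=0} a_k x^k = 2 + 2 x.
Matching coefficients:
 x^0: a_0 = 2
 x^1: a_1 - 1 a_0 = 2  =>  a_1 = 1*2 + 2 = 4
 x^k (k >= 2): a_k = 1 a_{k-1} + 2 a_{k-2}.
Iterating: a_2 = 8, a_3 = 16, a_4 = 32, a_5 = 64, a_6 = 128, a_7 = 256, a_8 = 512, a_9 = 1024, a_10 = 2048, a_11 = 4096, a_12 = 8192.
So the coefficient of x^12 is 8192.

8192


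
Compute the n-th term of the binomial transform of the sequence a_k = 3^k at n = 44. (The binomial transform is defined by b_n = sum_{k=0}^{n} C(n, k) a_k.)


With a_k = 3^k, b_n = sum_{k=0}^{n} C(n, k) 3^k = (1 + 3)^n by the binomial theorem.
For n = 44: (1 + 3)^44 = 4^44 = 309485009821345068724781056.

309485009821345068724781056


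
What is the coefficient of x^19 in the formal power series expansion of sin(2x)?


The Maclaurin series is sin(t) = sum_{k>=0} (-1)^k t^(2k+1) / (2k+1)!, so substituting t = 2x, only odd powers of x are nonzero, with coefficient of x^(2k+1) equal to (-1)^k 2^(2k+1) / (2k+1)!.
Write 19 = 2*9 + 1, giving the coefficient (-1)^9 * 2^19 / 19! = -524288/121645100408832000 = -8/1856156927625.

-8/1856156927625


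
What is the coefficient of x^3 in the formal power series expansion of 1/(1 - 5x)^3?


The general identity 1/(1 - c x)^r = sum_{k>=0} c^k C(k + r - 1, r - 1) x^k follows by substituting y = c x into 1/(1 - y)^r = sum_{k>=0} C(k + r - 1, r - 1) y^k.
For c = 5, r = 3, k = 3:
5^3 * C(5, 2) = 125 * 10 = 1250.

1250


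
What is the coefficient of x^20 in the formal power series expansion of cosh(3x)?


The Maclaurin series is cosh(t) = sum_{m>=0} t^(2m) / (2m)!, so substituting t = 3x, only even powers of x are nonzero, with coefficient of x^(2m) equal to 3^(2m) / (2m)!.
For x^20 the coefficient is 3^20/20! = 3486784401/2432902008176640000 = 531441/370812682240000.

531441/370812682240000


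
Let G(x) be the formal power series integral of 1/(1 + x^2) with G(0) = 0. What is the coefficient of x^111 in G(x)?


1/(1 + x^2) = sum_{j>=0} (-1)^j x^(2j). Integrating termwise with G(0) = 0:
G(x) = sum_{j>=0} (-1)^j x^(2j+1) / (2j+1) = arctan(x).
Only odd powers are nonzero. For x^111 write 111 = 2*55 + 1, giving
(-1)^55 / 111 = -1/111 = -1/111.

-1/111


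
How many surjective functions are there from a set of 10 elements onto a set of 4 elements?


By inclusion-exclusion on which target elements are missed, the number of surjections from an n-set onto a k-set is
surj(n, k) = sum_{j=0}^{k} (-1)^j C(k, j) (k - j)^n.
Equivalently surj(n, k) = k! * S(n, k), where S(n, k) is the Stirling number of the second kind.
For n = 10, k = 4:
S(10, 4) = 34105, so
surj = 4! * 34105 = 24 * 34105 = 818520.

818520


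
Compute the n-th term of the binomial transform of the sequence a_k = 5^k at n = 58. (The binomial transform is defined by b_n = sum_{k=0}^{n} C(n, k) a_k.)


With a_k = 5^k, b_n = sum_{k=0}^{n} C(n, k) 5^k = (1 + 5)^n by the binomial theorem.
For n = 58: (1 + 5)^58 = 6^58 = 1357602166130257152481187563160405662935023616.

1357602166130257152481187563160405662935023616


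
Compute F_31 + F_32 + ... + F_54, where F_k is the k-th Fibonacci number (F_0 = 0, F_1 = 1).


Use the identity sum_{k=0}^{N} F_k = F_{N+2} - 1 (which follows from F_{k+2} - F_{k+1} = F_k). Then
sum_{k=31}^{54} F_k = (F_{56} - 1) - (F_{32} - 1) = F_{56} - F_{32}.
Computing: F_{56} = 225851433717, F_{32} = 2178309, so
Sum = 225851433717 - 2178309 = 225849255408.

225849255408


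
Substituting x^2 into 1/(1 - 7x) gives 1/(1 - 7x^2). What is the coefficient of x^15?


Since 1/(1 - 7x^2) only has even powers of x,
the coefficient of x^15 (odd) is 0.

0


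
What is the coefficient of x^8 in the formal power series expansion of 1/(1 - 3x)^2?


The general identity 1/(1 - c x)^r = sum_{k>=0} c^k C(k + r - 1, r - 1) x^k follows by substituting y = c x into 1/(1 - y)^r = sum_{k>=0} C(k + r - 1, r - 1) y^k.
For c = 3, r = 2, k = 8:
3^8 * C(9, 1) = 6561 * 9 = 59049.

59049


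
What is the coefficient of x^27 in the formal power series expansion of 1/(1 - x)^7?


The negative binomial / multiset identity is
1/(1 - x)^r = sum_{k>=0} C(k + r - 1, r - 1) x^k.
Here r = 7 and k = 27, so the coefficient is
C(27 + 6, 6) = C(33, 6)
= 1107568

1107568


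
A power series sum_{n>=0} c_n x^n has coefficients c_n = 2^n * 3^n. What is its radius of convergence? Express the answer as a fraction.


By the root test (Cauchy-Hadamard), the radius is R = 1 / limsup_n |c_n|^(1/n).
Here |c_n|^(1/n) = (2^n * 3^n)^(1/n) = 2 * 3 = 6 for all n.
So R = 1/6 = 1/6.

1/6


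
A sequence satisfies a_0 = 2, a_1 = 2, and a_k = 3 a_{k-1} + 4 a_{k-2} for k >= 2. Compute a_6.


The characteristic equation is t^2 - 3 t - 4 = 0, with roots r_1 = 4 and r_2 = -1 (so c_1 = r_1 + r_2, c_2 = -r_1 r_2 as required).
One can use the closed form a_n = A r_1^n + B r_2^n, but direct iteration is more reliable:
a_0 = 2, a_1 = 2, a_2 = 14, a_3 = 50, a_4 = 206, a_5 = 818, a_6 = 3278.
So a_6 = 3278.

3278


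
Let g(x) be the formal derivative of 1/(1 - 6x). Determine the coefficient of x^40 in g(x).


Differentiate termwise: d/dx sum_{k>=0} 6^k x^k = sum_{k>=1} k 6^k x^(k-1) = sum_{j>=0} (j+1) 6^(j+1) x^j.
Equivalently, d/dx [1/(1 - 6x)] = 6/(1 - 6x)^2.
For j = 40: 41 * 6^41 = 41 * 80204967233062404407033075859456 = 3288403656555558580688356110237696.

3288403656555558580688356110237696


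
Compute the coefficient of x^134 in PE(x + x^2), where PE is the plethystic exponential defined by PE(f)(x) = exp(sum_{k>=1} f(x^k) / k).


With f(x) = x + x^2, the exponent is sum_{k>=1} (x^k + x^(2k)) / k = -ln(1 - x) - ln(1 - x^2). Exponentiating:
PE(x + x^2) = 1 / ((1 - x)(1 - x^2)).
This is the generating function for partitions of n into parts of size 1 or 2. The number of 2's can be any j in 0..67, and the rest are 1's, so
[x^134] = floor(134/2) + 1 = 68.

68


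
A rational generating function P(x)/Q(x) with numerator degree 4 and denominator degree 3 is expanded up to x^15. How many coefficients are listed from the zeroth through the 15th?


Expanding up to x^15 gives the coefficients for x^0, x^1, ..., x^15.
That is 15 + 1 = 16 coefficients in total.

16


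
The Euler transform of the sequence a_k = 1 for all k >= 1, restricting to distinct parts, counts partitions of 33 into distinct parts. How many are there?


Partitions of 33 into distinct parts can be computed via generating function.
Product (1+x)(1+x^2)(1+x^3)...
The coefficient of x^33 = 448

448


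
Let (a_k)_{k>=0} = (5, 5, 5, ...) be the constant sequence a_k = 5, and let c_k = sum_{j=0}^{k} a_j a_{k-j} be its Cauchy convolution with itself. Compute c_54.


Since a_j = 5 for all j >= 0, the convolution sum becomes
c_k = sum_{j=0}^{k} 5 * 5 = 25 * (k + 1).
Equivalently, the generating function of (a_k) is 5/(1 - x) and its square is 25/(1 - x)^2 = sum_{k>=0} 25(k + 1) x^k.
For k = 54: 25 * 55 = 1375.

1375


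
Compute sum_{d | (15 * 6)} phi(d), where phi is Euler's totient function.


First, 15 * 6 = 90. One classical identity is sum_{d | n} phi(d) = n (each k in [1, n] has a unique gcd with n, and among the k's with gcd(k, n) = n/d there are phi(d) of them). So the sum equals 90. We also verify directly:
Divisors of 90: 1, 2, 3, 5, 6, 9, 10, 15, 18, 30, 45, 90.
phi values: 1, 1, 2, 4, 2, 6, 4, 8, 6, 8, 24, 24.
Sum = 90.

90


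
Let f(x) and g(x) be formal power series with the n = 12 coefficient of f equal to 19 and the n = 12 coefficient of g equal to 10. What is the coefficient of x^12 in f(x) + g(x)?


Addition of formal power series is termwise.
The coefficient of x^12 in f + g = 19 + 10
= 29

29


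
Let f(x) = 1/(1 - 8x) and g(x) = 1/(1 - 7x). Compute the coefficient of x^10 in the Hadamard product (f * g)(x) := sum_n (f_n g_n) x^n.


f has coefficients f_k = 8^k and g has coefficients g_k = 7^k, so the Hadamard product has coefficient (f*g)_k = 8^k * 7^k = 56^k.
For k = 10: 56^10 = 303305489096114176.

303305489096114176


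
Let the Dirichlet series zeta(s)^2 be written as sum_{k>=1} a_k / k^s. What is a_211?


The Dirichlet convolution of the constant function 1 with itself gives (1 * 1)(k) = sum_{d | k} 1 = d(k), the number of positive divisors of k.
Since zeta(s) = sum_{k>=1} 1/k^s, we have zeta(s)^2 = sum_{k>=1} d(k)/k^s, so a_k = d(k).
For k = 211: the divisors are 1, 211.
Count = 2.

2


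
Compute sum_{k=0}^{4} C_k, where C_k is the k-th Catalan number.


C_0 through C_4: 1, 1, 2, 5, 14
Sum = 1 + 1 + 2 + 5 + 14
= 23

23


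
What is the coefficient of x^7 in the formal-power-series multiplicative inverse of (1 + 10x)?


The inverse is 1/(1 + 10x). Apply the geometric identity 1/(1 - y) = sum_{k>=0} y^k with y = -10x:
1/(1 + 10x) = sum_{k>=0} (-10)^k x^k.
So the coefficient of x^7 is (-10)^7 = -10000000.

-10000000


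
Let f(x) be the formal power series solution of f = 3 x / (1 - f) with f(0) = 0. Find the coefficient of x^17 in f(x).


Apply Lagrange inversion: f = 3 x * phi(f) with phi(t) = 1/(1 - t), so
[x^n] f = 3^n * (1/n) [t^(n-1)] phi(t)^n = 3^n * (1/n) [t^(n-1)] (1 - t)^(-n) = 3^n * (1/n) C(2n - 2, n - 1) = 3^n * C_{n-1}.
For n = 17: C_16 = C(32, 16) / 17 = 601080390/17 = 35357670.
With the 3^17 = 129140163 factor, the coefficient is 129140163 * 35357670 = 4566095267100210.

4566095267100210


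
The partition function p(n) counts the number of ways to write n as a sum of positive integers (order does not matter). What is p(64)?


Using the generating function prod_{k>=1} 1/(1-x^k), we compute p(64).
By dynamic programming over parts 1 through 64:
p(64) = 1741630

1741630


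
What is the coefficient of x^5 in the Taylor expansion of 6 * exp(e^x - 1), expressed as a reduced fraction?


exp(e^x - 1) = sum_{k>=0} Bell_k x^k / k!, where Bell_k is the k-th Bell number.
So the coefficient of x^5 is 6 * Bell_5 / 5!.
Computing: Bell_5 = 52 and 5! = 120, giving
6 * 52/120 = 13/5.

13/5


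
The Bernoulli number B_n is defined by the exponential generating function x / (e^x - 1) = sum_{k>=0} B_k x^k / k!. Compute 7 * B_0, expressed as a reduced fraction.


Bernoulli numbers can also be computed recursively via B_0 = 1 and sum_{j=0}^{m} C(m+1, j) B_j = 0 for m >= 1. Odd-index Bernoulli numbers vanish for k >= 3.
Computing B_0 = 1, so 7 * B_0 = 7 * 1 = 7.

7


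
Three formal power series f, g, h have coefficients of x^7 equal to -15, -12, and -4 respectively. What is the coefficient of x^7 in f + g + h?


Series addition is componentwise:
-15 + -12 + -4
= -31

-31


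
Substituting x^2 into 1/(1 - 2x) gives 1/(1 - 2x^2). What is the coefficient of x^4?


The coefficient of x^(2m) in 1/(1 - 2x^2) is 2^m.
With n = 4 = 2*2, the coefficient is 2^2 = 4.

4


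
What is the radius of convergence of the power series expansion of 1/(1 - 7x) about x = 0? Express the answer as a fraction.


Expanding 1/(1 - 7x) = sum_{k>=0} 7^k x^k, the series converges when |7x| < 1, i.e., |x| < 1/7.
So the radius of convergence is 1/7 = 1/7.

1/7


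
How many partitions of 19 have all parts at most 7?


Using the generating function (1-x)^(-1)(1-x^2)^(-1)...(1-x^7)^(-1),
the coefficient of x^19 counts these restricted partitions.
Result = 300

300


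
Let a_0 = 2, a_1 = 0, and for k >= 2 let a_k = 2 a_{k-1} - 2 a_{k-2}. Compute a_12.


Iterating the recurrence forward:
a_0 = 2
a_1 = 0
a_2 = 2*0 - 2*2 = -4
a_3 = 2*-4 - 2*0 = -8
a_4 = 2*-8 - 2*-4 = -8
a_5 = 2*-8 - 2*-8 = 0
a_6 = 2*0 - 2*-8 = 16
a_7 = 2*16 - 2*0 = 32
a_8 = 2*32 - 2*16 = 32
a_9 = 2*32 - 2*32 = 0
a_10 = 2*0 - 2*32 = -64
a_11 = 2*-64 - 2*0 = -128
a_12 = 2*-128 - 2*-64 = -128
So a_12 = -128.

-128


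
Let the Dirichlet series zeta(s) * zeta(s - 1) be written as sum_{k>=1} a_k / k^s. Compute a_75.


Convolution gives a_k = sum_{d | k} d * 1 = sum_{d | k} d = sigma(k), the sum of positive divisors of k.
For k = 75, the divisors are 1, 3, 5, 15, 25, 75, so
sigma(75) = 1 + 3 + 5 + 15 + 25 + 75 = 124.

124


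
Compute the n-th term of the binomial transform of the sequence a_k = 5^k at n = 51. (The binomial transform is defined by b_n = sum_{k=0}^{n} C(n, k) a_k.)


With a_k = 5^k, b_n = sum_{k=0}^{n} C(n, k) 5^k = (1 + 5)^n by the binomial theorem.
For n = 51: (1 + 5)^51 = 6^51 = 4849687664788584363858837602739217760256.

4849687664788584363858837602739217760256


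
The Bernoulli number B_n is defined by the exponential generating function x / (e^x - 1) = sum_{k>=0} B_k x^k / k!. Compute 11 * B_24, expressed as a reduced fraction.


Bernoulli numbers can also be computed recursively via B_0 = 1 and sum_{j=0}^{m} C(m+1, j) B_j = 0 for m >= 1. Odd-index Bernoulli numbers vanish for k >= 3.
Computing B_24 = -236364091/2730, so 11 * B_24 = 11 * -236364091/2730 = -2600005001/2730.

-2600005001/2730


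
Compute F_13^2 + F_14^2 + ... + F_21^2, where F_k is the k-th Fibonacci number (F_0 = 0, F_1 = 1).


There is a standard identity sum_{k=0}^{N} F_k^2 = F_N * F_{N+1} (proved inductively from the telescoping relation F_k^2 = F_k F_{k+1} - F_{k-1} F_k). Then
sum_{k=13}^{21} F_k^2 = F_21 F_22 - F_12 F_13.
Computing: F_21 = 10946, F_22 = 17711, F_12 = 144, F_13 = 233.
Sum = 10946 * 17711 - 144 * 233 = 193831054.

193831054


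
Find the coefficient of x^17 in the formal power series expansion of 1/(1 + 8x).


Write 1/(1 + c x) = 1/(1 - (-c) x) and apply the geometric-series identity
1/(1 - y) = sum_{k>=0} y^k to get 1/(1 + c x) = sum_{k>=0} (-c)^k x^k.
So the coefficient of x^k is (-c)^k = (-1)^k * c^k.
Here c = 8 and k = 17:
(-8)^17 = -1 * 2251799813685248 = -2251799813685248

-2251799813685248


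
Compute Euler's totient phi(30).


phi(n) counts integers in [1, n] coprime to n. Using the multiplicative formula phi(n) = n * prod_{p | n} (1 - 1/p):
30 = 2 * 3 * 5, so
phi(30) = 30 * (1 - 1/2) * (1 - 1/3) * (1 - 1/5) = 8.

8


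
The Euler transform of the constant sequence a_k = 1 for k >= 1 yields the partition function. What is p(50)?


The Euler transform converts the sequence a_k = 1 into the number of integer partitions.
Using the recurrence or dynamic programming:
p(50) = 204226

204226


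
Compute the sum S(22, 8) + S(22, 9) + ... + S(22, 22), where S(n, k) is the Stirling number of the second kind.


By definition, S(n, k) counts partitions of an n-set into exactly k nonempty blocks.
Computing row n = 22 for k = 8..22:
S(22, k): 1142399079991620, 1241963303533920, 835143799377954, 366282500870286, 108823356051137, 22496861868481, 3295165281331, 345615943200, 26046574004, 1404142047, 53374629, 1389850, 23485, 231, 1
Sum = 3720777188422176.

3720777188422176


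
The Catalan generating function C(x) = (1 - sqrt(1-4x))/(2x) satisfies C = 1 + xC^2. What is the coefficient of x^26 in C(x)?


Substituting x -> x scales the n-th coefficient by 1, so [x^26] C(x) = C_26.
C_26 = C(2*26, 26)/(27) = 495918532948104/27 = 18367353072152.
= 18367353072152.

18367353072152


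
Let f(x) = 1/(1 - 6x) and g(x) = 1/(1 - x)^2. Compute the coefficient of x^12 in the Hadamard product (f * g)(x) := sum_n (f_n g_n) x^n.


f has coefficients f_k = 6^k. For g = 1/(1 - x)^2 the coefficient is g_k = C(k + 1, 1) = k + 1. The Hadamard coefficient is (f * g)_k = 6^k * (k + 1).
For k = 12: 6^12 * 13 = 2176782336 * 13 = 28298170368.

28298170368


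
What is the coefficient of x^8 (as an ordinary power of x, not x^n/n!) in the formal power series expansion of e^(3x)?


The exponential series is e^y = sum_{k>=0} y^k / k!. Substituting y = 3x gives
e^(3x) = sum_{k>=0} 3^k x^k / k!.
So the coefficient of x^n is a^n/n! with a = 3, n = 8:
3^8 / 8! = 6561/40320 = 729/4480

729/4480


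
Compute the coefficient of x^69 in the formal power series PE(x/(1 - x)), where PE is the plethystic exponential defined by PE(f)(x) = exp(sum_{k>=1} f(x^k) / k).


For f(x) = x/(1 - x) we have
sum_{k>=1} f(x^k) / k = sum_{k>=1} (1/k) * x^k / (1 - x^k) = sum_{k, m >= 1} x^(k m) / k,
which after exponentiating simplifies to
PE(x/(1 - x)) = prod_{k>=1} 1 / (1 - x^k).
This is the generating function for the partition function p(n), so the coefficient of x^69 is p(69).
Computing p(69) by dynamic programming over parts 1, 2, ..., 69: p(69) = 3554345.

3554345


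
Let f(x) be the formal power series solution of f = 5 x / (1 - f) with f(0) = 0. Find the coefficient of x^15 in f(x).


Apply Lagrange inversion: f = 5 x * phi(f) with phi(t) = 1/(1 - t), so
[x^n] f = 5^n * (1/n) [t^(n-1)] phi(t)^n = 5^n * (1/n) [t^(n-1)] (1 - t)^(-n) = 5^n * (1/n) C(2n - 2, n - 1) = 5^n * C_{n-1}.
For n = 15: C_14 = C(28, 14) / 15 = 40116600/15 = 2674440.
With the 5^15 = 30517578125 factor, the coefficient is 30517578125 * 2674440 = 81617431640625000.

81617431640625000


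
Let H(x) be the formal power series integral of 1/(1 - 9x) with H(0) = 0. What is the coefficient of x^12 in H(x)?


1/(1 - 9x) = sum_{k>=0} 9^k x^k. Integrating termwise with H(0) = 0:
H(x) = sum_{k>=0} 9^k x^(k+1) / (k+1) = sum_{m>=1} 9^(m-1) x^m / m.
For m = 12: 9^11/12 = 31381059609/12 = 10460353203/4.

10460353203/4


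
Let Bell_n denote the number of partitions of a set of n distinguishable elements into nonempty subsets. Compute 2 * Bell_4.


Bell_4 can be computed from the Bell triangle or from Dobinski's identity Bell_n = (1/e) * sum_{k>=0} k^n / k!.
Computing Bell_4 = 15.
Then 2 * 15 = 30.

30


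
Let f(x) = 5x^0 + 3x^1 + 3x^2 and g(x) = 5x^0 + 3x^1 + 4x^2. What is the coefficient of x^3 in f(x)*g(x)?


Cauchy product at x^3:
3*4 + 3*3
= 21

21


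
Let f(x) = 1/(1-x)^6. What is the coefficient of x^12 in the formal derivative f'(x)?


Differentiate: d/dx [ 1/(1-x)^r ] = r / (1-x)^(r+1).
Here r = 6, so f'(x) = 6 / (1-x)^7.
The expansion of 1/(1-x)^(r+1) has coefficient of x^n equal to C(n+r, r).
So the coefficient of x^12 in f'(x) is
6 * C(18, 6) = 6 * 18564 = 111384

111384


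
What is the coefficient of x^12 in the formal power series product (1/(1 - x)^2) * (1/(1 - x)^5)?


Combine the factors: (1/(1 - x)^2) * (1/(1 - x)^5) = 1/(1 - x)^7.
Then use 1/(1 - x)^r = sum_{k>=0} C(k + r - 1, r - 1) x^k with r = 7 and k = 12:
C(18, 6) = 18564.

18564


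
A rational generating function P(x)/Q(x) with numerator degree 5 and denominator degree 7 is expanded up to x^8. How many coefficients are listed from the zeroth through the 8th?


Expanding up to x^8 gives the coefficients for x^0, x^1, ..., x^8.
That is 8 + 1 = 9 coefficients in total.

9


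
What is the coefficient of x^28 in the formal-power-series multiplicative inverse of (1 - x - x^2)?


Let the inverse be f(x) = sum_{k>=0} a_k x^k. From f(x) * (1 - x - x^2) = 1 and matching coefficients:
 x^0: a_0 = 1.
 x^1: a_1 - a_0 = 0, so a_1 = 1.
 x^k (k >= 2): a_k - a_{k-1} - a_{k-2} = 0, i.e. a_k = a_{k-1} + a_{k-2}.
This is the Fibonacci-type recurrence shifted so that a_0 = a_1 = 1.
Iterating: a_0=1, a_1=1, a_2=2, a_3=3, a_4=5, a_5=8, a_6=13, a_7=21, a_8=34, a_9=55, ...
a_28 = 514229.

514229


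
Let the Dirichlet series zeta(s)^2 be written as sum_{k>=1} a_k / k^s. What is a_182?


The Dirichlet convolution of the constant function 1 with itself gives (1 * 1)(k) = sum_{d | k} 1 = d(k), the number of positive divisors of k.
Since zeta(s) = sum_{k>=1} 1/k^s, we have zeta(s)^2 = sum_{k>=1} d(k)/k^s, so a_k = d(k).
For k = 182: the divisors are 1, 2, 7, 13, 14, 26, 91, 182.
Count = 8.

8


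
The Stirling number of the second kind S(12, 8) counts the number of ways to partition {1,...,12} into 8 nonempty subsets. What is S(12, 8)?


Using the explicit formula S(n,k) = (1/k!) sum_{j=0}^{k} (-1)^(k-j) C(k,j) j^n:
S(12, 8) = 159027
Equivalently, S(n,k) is n! times the coefficient of x^n in the EGF (e^x - 1)^k / k!.

159027


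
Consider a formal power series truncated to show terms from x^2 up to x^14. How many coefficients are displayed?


From x^2 to x^14 inclusive, the count is 14 - 2 + 1 = 13.

13


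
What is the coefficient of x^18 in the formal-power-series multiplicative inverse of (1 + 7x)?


The inverse is 1/(1 + 7x). Apply the geometric identity 1/(1 - y) = sum_{k>=0} y^k with y = -7x:
1/(1 + 7x) = sum_{k>=0} (-7)^k x^k.
So the coefficient of x^18 is (-7)^18 = 1628413597910449.

1628413597910449


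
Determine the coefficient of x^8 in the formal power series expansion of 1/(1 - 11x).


The geometric series identity gives 1/(1 - c x) = sum_{k>=0} c^k x^k, so the coefficient of x^k is c^k.
Here c = 11 and k = 8.
Computing: 11^8 = 214358881

214358881


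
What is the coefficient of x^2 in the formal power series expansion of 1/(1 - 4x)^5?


The general identity 1/(1 - c x)^r = sum_{k>=0} c^k C(k + r - 1, r - 1) x^k follows by substituting y = c x into 1/(1 - y)^r = sum_{k>=0} C(k + r - 1, r - 1) y^k.
For c = 4, r = 5, k = 2:
4^2 * C(6, 4) = 16 * 15 = 240.

240


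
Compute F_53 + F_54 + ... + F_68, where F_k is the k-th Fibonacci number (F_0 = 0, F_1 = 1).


Use the identity sum_{k=0}^{N} F_k = F_{N+2} - 1 (which follows from F_{k+2} - F_{k+1} = F_k). Then
sum_{k=53}^{68} F_k = (F_{70} - 1) - (F_{54} - 1) = F_{70} - F_{54}.
Computing: F_{70} = 190392490709135, F_{54} = 86267571272, so
Sum = 190392490709135 - 86267571272 = 190306223137863.

190306223137863


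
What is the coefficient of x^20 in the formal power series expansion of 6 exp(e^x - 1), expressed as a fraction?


exp(e^x - 1) is the exponential generating function for the Bell numbers Bell_k: exp(e^x - 1) = sum_{k>=0} Bell_k x^k / k!.
So the coefficient of x^20 in 6 exp(e^x - 1) is 6 Bell_20 / 20!.
Computing: Bell_20 = 51724158235372 and 20! = 2432902008176640000, giving
6 * 51724158235372/2432902008176640000 = 263898766507/2068794224640000.

263898766507/2068794224640000


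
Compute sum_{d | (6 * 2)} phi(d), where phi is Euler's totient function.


First, 6 * 2 = 12. One classical identity is sum_{d | n} phi(d) = n (each k in [1, n] has a unique gcd with n, and among the k's with gcd(k, n) = n/d there are phi(d) of them). So the sum equals 12. We also verify directly:
Divisors of 12: 1, 2, 3, 4, 6, 12.
phi values: 1, 1, 2, 2, 2, 4.
Sum = 12.

12


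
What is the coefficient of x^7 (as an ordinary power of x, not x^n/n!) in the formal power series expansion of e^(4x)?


The exponential series is e^y = sum_{k>=0} y^k / k!. Substituting y = 4x gives
e^(4x) = sum_{k>=0} 4^k x^k / k!.
So the coefficient of x^n is a^n/n! with a = 4, n = 7:
4^7 / 7! = 16384/5040 = 1024/315

1024/315


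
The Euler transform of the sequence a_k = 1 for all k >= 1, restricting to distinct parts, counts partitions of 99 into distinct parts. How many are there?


Partitions of 99 into distinct parts can be computed via generating function.
Product (1+x)(1+x^2)(1+x^3)...
The coefficient of x^99 = 409174

409174


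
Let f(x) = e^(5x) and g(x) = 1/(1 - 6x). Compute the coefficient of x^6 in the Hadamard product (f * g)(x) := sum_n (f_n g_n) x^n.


Expanding: f_k = 5^k/k! (from e^(5x)) and g_k = 6^k (from 1/(1 - 6x)). So the Hadamard coefficient (f * g)_k = 5^k 6^k / k! = (30)^k / k!.
For k = 6: 30^6/6! = 729000000/720 = 1012500.

1012500


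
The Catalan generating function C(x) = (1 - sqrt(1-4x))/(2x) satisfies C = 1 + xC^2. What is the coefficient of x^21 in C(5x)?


Substituting x -> 5x scales the n-th coefficient by 5^n, so [x^21] C(5x) = 5^21 * C_21.
C_21 = C(2*21, 21)/(22) = 538257874440/22 = 24466267020.
So 5^21 * 24466267020 = 476837158203125 * 24466267020 = 11666425237655639648437500.

11666425237655639648437500


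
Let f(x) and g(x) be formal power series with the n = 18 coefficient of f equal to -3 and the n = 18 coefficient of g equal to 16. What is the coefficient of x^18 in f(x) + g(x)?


Addition of formal power series is termwise.
The coefficient of x^18 in f + g = -3 + 16
= 13

13


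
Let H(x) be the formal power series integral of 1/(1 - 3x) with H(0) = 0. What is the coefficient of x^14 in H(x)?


1/(1 - 3x) = sum_{k>=0} 3^k x^k. Integrating termwise with H(0) = 0:
H(x) = sum_{k>=0} 3^k x^(k+1) / (k+1) = sum_{m>=1} 3^(m-1) x^m / m.
For m = 14: 3^13/14 = 1594323/14 = 1594323/14.

1594323/14


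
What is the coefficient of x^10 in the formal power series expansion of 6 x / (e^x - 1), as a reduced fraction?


The exponential generating function for Bernoulli numbers is
x / (e^x - 1) = sum_{k>=0} B_k x^k / k!.
So the coefficient of x^10 in 6 x / (e^x - 1) is 6 B_10 / 10!.
Computing: B_10 = 5/66, 10! = 3628800, giving
6 * 5/66 / 3628800 = 1/7983360.

1/7983360


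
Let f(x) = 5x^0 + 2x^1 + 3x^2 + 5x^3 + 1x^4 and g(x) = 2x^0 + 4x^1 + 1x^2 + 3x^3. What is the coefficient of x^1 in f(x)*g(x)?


Cauchy product at x^1:
5*4 + 2*2
= 24

24


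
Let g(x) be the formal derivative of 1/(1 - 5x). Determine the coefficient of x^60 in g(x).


Differentiate termwise: d/dx sum_{k>=0} 5^k x^k = sum_{k>=1} k 5^k x^(k-1) = sum_{j>=0} (j+1) 5^(j+1) x^j.
Equivalently, d/dx [1/(1 - 5x)] = 5/(1 - 5x)^2.
For j = 60: 61 * 5^61 = 61 * 4336808689942017736029811203479766845703125 = 264545330086463081897818483412265777587890625.

264545330086463081897818483412265777587890625


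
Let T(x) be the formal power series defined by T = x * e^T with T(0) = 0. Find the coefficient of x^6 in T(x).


Apply the Lagrange inversion formula: if T = x * phi(T) with phi(t) = e^t, then
[x^n] T = (1/n) [t^(n-1)] phi(t)^n = (1/n) [t^(n-1)] e^(n t) = (1/n) * n^(n-1) / (n-1)! = n^(n-1) / n!.
When c = 1 this is the Cayley count of rooted labeled trees on n vertices, divided by n!.
For n = 6: 6^5 / 6! = 7776/720 = 54/5.

54/5


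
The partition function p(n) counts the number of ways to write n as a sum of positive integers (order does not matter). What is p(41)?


Using the generating function prod_{k>=1} 1/(1-x^k), we compute p(41).
By dynamic programming over parts 1 through 41:
p(41) = 44583

44583


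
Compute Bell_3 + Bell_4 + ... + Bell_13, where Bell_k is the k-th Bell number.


Recall Bell_k counts set partitions of a k-set (with Bell_0 = 1 by convention).
Bell_3 through Bell_13: 5, 15, 52, 203, 877, 4140, 21147, 115975, 678570, 4213597, 27644437
Sum = 5 + 15 + 52 + 203 + 877 + 4140 + 21147 + 115975 + 678570 + 4213597 + 27644437 = 32679018.

32679018


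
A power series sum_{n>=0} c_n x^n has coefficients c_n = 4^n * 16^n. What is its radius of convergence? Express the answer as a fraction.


By the root test (Cauchy-Hadamard), the radius is R = 1 / limsup_n |c_n|^(1/n).
Here |c_n|^(1/n) = (4^n * 16^n)^(1/n) = 4 * 16 = 64 for all n.
So R = 1/64 = 1/64.

1/64


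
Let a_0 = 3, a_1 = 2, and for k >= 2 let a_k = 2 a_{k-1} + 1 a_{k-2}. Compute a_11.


Iterating the recurrence forward:
a_0 = 3
a_1 = 2
a_2 = 2*2 + 1*3 = 7
a_3 = 2*7 + 1*2 = 16
a_4 = 2*16 + 1*7 = 39
a_5 = 2*39 + 1*16 = 94
a_6 = 2*94 + 1*39 = 227
a_7 = 2*227 + 1*94 = 548
a_8 = 2*548 + 1*227 = 1323
a_9 = 2*1323 + 1*548 = 3194
a_10 = 2*3194 + 1*1323 = 7711
a_11 = 2*7711 + 1*3194 = 18616
So a_11 = 18616.

18616


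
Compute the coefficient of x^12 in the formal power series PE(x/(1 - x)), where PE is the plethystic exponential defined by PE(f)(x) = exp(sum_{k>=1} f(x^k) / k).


For f(x) = x/(1 - x) we have
sum_{k>=1} f(x^k) / k = sum_{k>=1} (1/k) * x^k / (1 - x^k) = sum_{k, m >= 1} x^(k m) / k,
which after exponentiating simplifies to
PE(x/(1 - x)) = prod_{k>=1} 1 / (1 - x^k).
This is the generating function for the partition function p(n), so the coefficient of x^12 is p(12).
Computing p(12) by dynamic programming over parts 1, 2, ..., 12: p(12) = 77.

77


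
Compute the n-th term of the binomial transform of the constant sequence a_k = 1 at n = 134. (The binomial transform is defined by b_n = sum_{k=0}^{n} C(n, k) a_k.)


With a_k = 1 for all k, b_n = sum_{k=0}^{n} C(n, k) = 2^n by the binomial theorem.
For n = 134: 2^134 = 21778071482940061661655974875633165533184.

21778071482940061661655974875633165533184


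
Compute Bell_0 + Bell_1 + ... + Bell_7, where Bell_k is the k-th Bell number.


Recall Bell_k counts set partitions of a k-set (with Bell_0 = 1 by convention).
Bell_0 through Bell_7: 1, 1, 2, 5, 15, 52, 203, 877
Sum = 1 + 1 + 2 + 5 + 15 + 52 + 203 + 877 = 1156.

1156


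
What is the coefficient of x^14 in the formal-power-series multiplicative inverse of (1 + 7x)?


The inverse is 1/(1 + 7x). Apply the geometric identity 1/(1 - y) = sum_{k>=0} y^k with y = -7x:
1/(1 + 7x) = sum_{k>=0} (-7)^k x^k.
So the coefficient of x^14 is (-7)^14 = 678223072849.

678223072849


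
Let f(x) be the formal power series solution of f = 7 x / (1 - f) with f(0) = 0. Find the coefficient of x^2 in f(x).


Apply Lagrange inversion: f = 7 x * phi(f) with phi(t) = 1/(1 - t), so
[x^n] f = 7^n * (1/n) [t^(n-1)] phi(t)^n = 7^n * (1/n) [t^(n-1)] (1 - t)^(-n) = 7^n * (1/n) C(2n - 2, n - 1) = 7^n * C_{n-1}.
For n = 2: C_1 = C(2, 1) / 2 = 2/2 = 1.
With the 7^2 = 49 factor, the coefficient is 49 * 1 = 49.

49


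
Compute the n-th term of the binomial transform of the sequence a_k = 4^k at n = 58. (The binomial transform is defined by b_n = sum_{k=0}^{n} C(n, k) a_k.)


With a_k = 4^k, b_n = sum_{k=0}^{n} C(n, k) 4^k = (1 + 4)^n by the binomial theorem.
For n = 58: (1 + 4)^58 = 5^58 = 34694469519536141888238489627838134765625.

34694469519536141888238489627838134765625


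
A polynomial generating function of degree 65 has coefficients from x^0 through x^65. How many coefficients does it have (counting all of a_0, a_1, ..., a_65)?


A polynomial of degree 65 takes the form a_0 + a_1 x + ... + a_65 x^65.
The number of coefficients is 65 + 1 = 66.

66


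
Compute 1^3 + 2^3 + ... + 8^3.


This power sum has a closed form given by Faulhaber's formula
sum_{k=1}^{m} k^p = (1 / (p + 1)) * sum_{j=0}^{p} C(p + 1, j) B_j m^(p + 1 - j),
but for small m direct computation is fastest:
1 + 8 + 27 + 64 + 125 + 216 + 343 + 512 = 1296.

1296


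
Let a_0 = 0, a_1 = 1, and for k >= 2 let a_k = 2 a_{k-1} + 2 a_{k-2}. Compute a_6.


Iterating the recurrence forward:
a_0 = 0
a_1 = 1
a_2 = 2*1 + 2*0 = 2
a_3 = 2*2 + 2*1 = 6
a_4 = 2*6 + 2*2 = 16
a_5 = 2*16 + 2*6 = 44
a_6 = 2*44 + 2*16 = 120
So a_6 = 120.

120


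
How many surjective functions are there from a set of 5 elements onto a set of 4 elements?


By inclusion-exclusion on which target elements are missed, the number of surjections from an n-set onto a k-set is
surj(n, k) = sum_{j=0}^{k} (-1)^j C(k, j) (k - j)^n.
Equivalently surj(n, k) = k! * S(n, k), where S(n, k) is the Stirling number of the second kind.
For n = 5, k = 4:
S(5, 4) = 10, so
surj = 4! * 10 = 24 * 10 = 240.

240
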